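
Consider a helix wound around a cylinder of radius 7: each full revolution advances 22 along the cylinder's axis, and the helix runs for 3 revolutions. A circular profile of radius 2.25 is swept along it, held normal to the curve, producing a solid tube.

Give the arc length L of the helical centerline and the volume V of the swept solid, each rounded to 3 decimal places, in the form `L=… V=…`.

L=147.533 V=2346.411

2πR = 2π·7 = 43.982297
per-turn = √(43.982297² + 22²) = √(1934.4425 + 484) = √2418.4425 = 49.177662
L = 3 × 49.177662 = 147.532987
V = π·2.25² × L = 15.904313 × 147.532987 = 2346.410770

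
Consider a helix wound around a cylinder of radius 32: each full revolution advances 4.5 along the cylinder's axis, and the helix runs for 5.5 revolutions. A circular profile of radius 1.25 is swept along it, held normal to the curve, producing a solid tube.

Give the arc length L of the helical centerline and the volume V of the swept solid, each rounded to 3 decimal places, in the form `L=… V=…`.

2πR = 2π·32 = 201.061930
per-turn = √(201.061930² + 4.5²) = √(40425.8996 + 20.25) = √40446.1496 = 201.112281
L = 5.5 × 201.112281 = 1106.117546
V = π·1.25² × L = 4.908739 × 1106.117546 = 5429.641808

L=1106.118 V=5429.642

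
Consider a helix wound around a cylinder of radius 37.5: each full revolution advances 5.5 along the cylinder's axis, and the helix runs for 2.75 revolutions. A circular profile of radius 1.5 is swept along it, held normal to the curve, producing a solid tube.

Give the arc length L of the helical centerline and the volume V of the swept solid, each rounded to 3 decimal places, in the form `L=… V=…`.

L=648.130 V=4581.361

2πR = 2π·37.5 = 235.619449
per-turn = √(235.619449² + 5.5²) = √(55516.5248 + 30.25) = √55546.7748 = 235.683633
L = 2.75 × 235.683633 = 648.129990
V = π·1.5² × L = 7.068583 × 648.129990 = 4581.360935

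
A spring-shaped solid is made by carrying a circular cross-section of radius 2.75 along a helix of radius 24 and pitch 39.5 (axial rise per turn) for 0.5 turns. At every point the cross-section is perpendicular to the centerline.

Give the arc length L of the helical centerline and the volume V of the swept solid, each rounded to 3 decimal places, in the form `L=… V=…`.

L=77.942 V=1851.769

2πR = 2π·24 = 150.796447
per-turn = √(150.796447² + 39.5²) = √(22739.5685 + 1560.25) = √24299.8185 = 155.883991
L = 0.5 × 155.883991 = 77.941995
V = π·2.75² × L = 23.758294 × 77.941995 = 1851.768874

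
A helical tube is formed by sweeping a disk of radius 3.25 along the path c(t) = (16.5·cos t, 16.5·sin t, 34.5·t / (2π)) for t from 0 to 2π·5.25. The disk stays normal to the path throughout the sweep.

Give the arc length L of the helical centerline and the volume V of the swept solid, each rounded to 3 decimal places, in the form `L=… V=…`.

L=573.627 V=19034.708

2πR = 2π·16.5 = 103.672558
per-turn = √(103.672558² + 34.5²) = √(10747.9992 + 1190.25) = √11938.2492 = 109.262295
L = 5.25 × 109.262295 = 573.627051
V = π·3.25² × L = 33.183072 × 573.627051 = 19034.707958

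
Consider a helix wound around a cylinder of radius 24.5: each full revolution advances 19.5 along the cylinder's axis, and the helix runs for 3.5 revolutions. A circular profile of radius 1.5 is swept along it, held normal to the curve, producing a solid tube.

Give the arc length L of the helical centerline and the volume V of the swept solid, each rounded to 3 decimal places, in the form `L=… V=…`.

L=543.089 V=3838.868

2πR = 2π·24.5 = 153.938040
per-turn = √(153.938040² + 19.5²) = √(23696.9202 + 380.25) = √24077.1702 = 155.168200
L = 3.5 × 155.168200 = 543.088699
V = π·1.5² × L = 7.068583 × 543.088699 = 3838.867798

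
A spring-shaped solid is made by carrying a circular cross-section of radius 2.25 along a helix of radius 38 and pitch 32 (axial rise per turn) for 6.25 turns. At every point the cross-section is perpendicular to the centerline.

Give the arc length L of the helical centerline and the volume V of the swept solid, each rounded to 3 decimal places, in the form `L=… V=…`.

L=1505.599 V=23945.524

2πR = 2π·38 = 238.761042
per-turn = √(238.761042² + 32²) = √(57006.8350 + 1024) = √58030.8350 = 240.895901
L = 6.25 × 240.895901 = 1505.599380
V = π·2.25² × L = 15.904313 × 1505.599380 = 23945.523504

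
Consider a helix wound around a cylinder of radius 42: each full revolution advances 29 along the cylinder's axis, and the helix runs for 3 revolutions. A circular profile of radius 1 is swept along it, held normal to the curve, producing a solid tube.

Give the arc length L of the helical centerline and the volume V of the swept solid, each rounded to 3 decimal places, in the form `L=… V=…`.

L=796.447 V=2502.113

2πR = 2π·42 = 263.893783
per-turn = √(263.893783² + 29²) = √(69639.9287 + 841) = √70480.9287 = 265.482445
L = 3 × 265.482445 = 796.447335
V = π·1² × L = 3.141593 × 796.447335 = 2502.113098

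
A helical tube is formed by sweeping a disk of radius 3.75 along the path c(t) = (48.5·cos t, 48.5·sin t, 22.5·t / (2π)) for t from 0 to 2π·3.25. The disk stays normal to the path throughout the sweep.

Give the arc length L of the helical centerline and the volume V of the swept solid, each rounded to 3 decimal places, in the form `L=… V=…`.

L=993.083 V=43873.063

2πR = 2π·48.5 = 304.734487
per-turn = √(304.734487² + 22.5²) = √(92863.1078 + 506.25) = √93369.3578 = 305.564000
L = 3.25 × 305.564000 = 993.082998
V = π·3.75² × L = 44.178647 × 993.082998 = 43873.062925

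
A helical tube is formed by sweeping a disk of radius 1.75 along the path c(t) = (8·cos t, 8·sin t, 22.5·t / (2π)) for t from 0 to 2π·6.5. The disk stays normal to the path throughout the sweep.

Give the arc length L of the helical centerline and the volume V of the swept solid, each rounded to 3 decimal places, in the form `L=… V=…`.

L=357.965 V=3444.024

2πR = 2π·8 = 50.265482
per-turn = √(50.265482² + 22.5²) = √(2526.6187 + 506.25) = √3032.8687 = 55.071487
L = 6.5 × 55.071487 = 357.964668
V = π·1.75² × L = 9.621128 × 357.964668 = 3444.023714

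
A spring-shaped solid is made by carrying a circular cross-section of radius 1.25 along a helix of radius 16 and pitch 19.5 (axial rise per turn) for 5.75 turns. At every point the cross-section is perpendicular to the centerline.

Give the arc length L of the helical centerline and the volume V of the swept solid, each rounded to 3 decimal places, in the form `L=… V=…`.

L=588.827 V=2890.398

2πR = 2π·16 = 100.530965
per-turn = √(100.530965² + 19.5²) = √(10106.4749 + 380.25) = √10486.7249 = 102.404711
L = 5.75 × 102.404711 = 588.827090
V = π·1.25² × L = 4.908739 × 588.827090 = 2890.398220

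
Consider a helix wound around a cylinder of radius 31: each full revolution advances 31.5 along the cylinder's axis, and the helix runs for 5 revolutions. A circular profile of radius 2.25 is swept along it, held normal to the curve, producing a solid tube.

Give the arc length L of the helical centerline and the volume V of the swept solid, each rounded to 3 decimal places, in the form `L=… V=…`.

L=986.547 V=15690.354

2πR = 2π·31 = 194.778745
per-turn = √(194.778745² + 31.5²) = √(37938.7593 + 992.25) = √38931.0093 = 197.309425
L = 5 × 197.309425 = 986.547127
V = π·2.25² × L = 15.904313 × 986.547127 = 15690.354102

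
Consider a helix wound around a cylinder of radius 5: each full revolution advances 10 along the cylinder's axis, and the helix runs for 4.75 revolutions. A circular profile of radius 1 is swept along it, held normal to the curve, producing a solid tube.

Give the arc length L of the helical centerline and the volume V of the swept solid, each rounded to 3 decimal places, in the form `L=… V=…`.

L=156.603 V=491.983

2πR = 2π·5 = 31.415927
per-turn = √(31.415927² + 10²) = √(986.9604 + 100) = √1086.9604 = 32.969083
L = 4.75 × 32.969083 = 156.603145
V = π·1² × L = 3.141593 × 156.603145 = 491.983289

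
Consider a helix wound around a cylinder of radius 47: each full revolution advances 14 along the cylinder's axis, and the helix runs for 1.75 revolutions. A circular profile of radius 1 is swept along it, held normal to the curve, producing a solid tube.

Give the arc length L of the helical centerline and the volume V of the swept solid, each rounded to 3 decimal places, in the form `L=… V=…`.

2πR = 2π·47 = 295.309709
per-turn = √(295.309709² + 14²) = √(87207.8245 + 196) = √87403.8245 = 295.641378
L = 1.75 × 295.641378 = 517.372412
V = π·1² × L = 3.141593 × 517.372412 = 1625.373368

L=517.372 V=1625.373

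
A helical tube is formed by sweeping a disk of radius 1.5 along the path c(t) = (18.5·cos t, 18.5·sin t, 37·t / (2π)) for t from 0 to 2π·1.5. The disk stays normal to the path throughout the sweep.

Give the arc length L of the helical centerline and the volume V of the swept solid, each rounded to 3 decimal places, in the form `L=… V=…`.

2πR = 2π·18.5 = 116.238928
per-turn = √(116.238928² + 37²) = √(13511.4884 + 1369) = √14880.4884 = 121.985607
L = 1.5 × 121.985607 = 182.978411
V = π·1.5² × L = 7.068583 × 182.978411 = 1293.398173

L=182.978 V=1293.398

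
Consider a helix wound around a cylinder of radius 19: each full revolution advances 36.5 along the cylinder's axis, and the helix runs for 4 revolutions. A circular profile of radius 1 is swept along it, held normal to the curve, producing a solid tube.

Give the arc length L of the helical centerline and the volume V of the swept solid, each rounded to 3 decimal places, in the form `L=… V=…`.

2πR = 2π·19 = 119.380521
per-turn = √(119.380521² + 36.5²) = √(14251.7088 + 1332.25) = √15583.9588 = 124.835727
L = 4 × 124.835727 = 499.342908
V = π·1² × L = 3.141593 × 499.342908 = 1568.732012

L=499.343 V=1568.732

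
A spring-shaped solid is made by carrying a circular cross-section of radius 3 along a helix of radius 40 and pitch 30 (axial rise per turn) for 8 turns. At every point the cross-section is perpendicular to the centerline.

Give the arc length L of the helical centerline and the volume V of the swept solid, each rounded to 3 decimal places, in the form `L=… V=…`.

L=2024.893 V=57252.489

2πR = 2π·40 = 251.327412
per-turn = √(251.327412² + 30²) = √(63165.4682 + 900) = √64065.4682 = 253.111573
L = 8 × 253.111573 = 2024.892581
V = π·3² × L = 28.274334 × 2024.892581 = 57252.488898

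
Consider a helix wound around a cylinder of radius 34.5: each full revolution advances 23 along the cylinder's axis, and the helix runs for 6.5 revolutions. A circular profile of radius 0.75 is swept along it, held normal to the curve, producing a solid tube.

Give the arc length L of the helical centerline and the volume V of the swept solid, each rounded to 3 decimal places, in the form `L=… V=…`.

2πR = 2π·34.5 = 216.769893
per-turn = √(216.769893² + 23²) = √(46989.1866 + 529) = √47518.1866 = 217.986666
L = 6.5 × 217.986666 = 1416.913329
V = π·0.75² × L = 1.767146 × 1416.913329 = 2503.892534

L=1416.913 V=2503.893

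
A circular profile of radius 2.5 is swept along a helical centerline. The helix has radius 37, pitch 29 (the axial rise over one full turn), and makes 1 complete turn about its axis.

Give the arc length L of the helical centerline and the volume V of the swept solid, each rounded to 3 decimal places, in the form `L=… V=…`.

L=234.280 V=4600.070

2πR = 2π·37 = 232.477856
per-turn = √(232.477856² + 29²) = √(54045.9537 + 841) = √54886.9537 = 234.279648
L = 1 × 234.279648 = 234.279648
V = π·2.5² × L = 19.634954 × 234.279648 = 4600.070141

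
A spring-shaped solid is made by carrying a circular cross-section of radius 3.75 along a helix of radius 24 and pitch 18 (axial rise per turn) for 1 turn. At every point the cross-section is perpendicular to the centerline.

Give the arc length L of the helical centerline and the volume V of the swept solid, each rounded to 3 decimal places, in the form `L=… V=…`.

2πR = 2π·24 = 150.796447
per-turn = √(150.796447² + 18²) = √(22739.5685 + 324) = √23063.5685 = 151.866944
L = 1 × 151.866944 = 151.866944
V = π·3.75² × L = 44.178647 × 151.866944 = 6709.276043

L=151.867 V=6709.276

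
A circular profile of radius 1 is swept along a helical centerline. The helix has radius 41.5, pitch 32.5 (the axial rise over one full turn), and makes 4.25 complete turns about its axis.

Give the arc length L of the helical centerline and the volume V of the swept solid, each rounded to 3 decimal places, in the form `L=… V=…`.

2πR = 2π·41.5 = 260.752190
per-turn = √(260.752190² + 32.5²) = √(67991.7047 + 1056.25) = √69047.9547 = 262.769775
L = 4.25 × 262.769775 = 1116.771544
V = π·1² × L = 3.141593 × 1116.771544 = 3508.441279

L=1116.772 V=3508.441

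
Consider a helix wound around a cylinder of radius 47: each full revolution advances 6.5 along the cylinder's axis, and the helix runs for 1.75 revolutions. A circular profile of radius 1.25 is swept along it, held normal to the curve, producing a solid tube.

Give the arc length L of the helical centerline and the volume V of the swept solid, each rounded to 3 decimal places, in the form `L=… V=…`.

2πR = 2π·47 = 295.309709
per-turn = √(295.309709² + 6.5²) = √(87207.8245 + 42.25) = √87250.0745 = 295.381236
L = 1.75 × 295.381236 = 516.917163
V = π·1.25² × L = 4.908739 × 516.917163 = 2537.411189

L=516.917 V=2537.411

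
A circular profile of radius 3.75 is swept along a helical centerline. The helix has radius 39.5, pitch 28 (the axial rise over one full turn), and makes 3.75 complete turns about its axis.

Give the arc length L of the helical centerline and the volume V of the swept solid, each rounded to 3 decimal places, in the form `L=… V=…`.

2πR = 2π·39.5 = 248.185820
per-turn = √(248.185820² + 28²) = √(61596.2011 + 784) = √62380.2011 = 249.760287
L = 3.75 × 249.760287 = 936.601077
V = π·3.75² × L = 44.178647 × 936.601077 = 41377.768073

L=936.601 V=41377.768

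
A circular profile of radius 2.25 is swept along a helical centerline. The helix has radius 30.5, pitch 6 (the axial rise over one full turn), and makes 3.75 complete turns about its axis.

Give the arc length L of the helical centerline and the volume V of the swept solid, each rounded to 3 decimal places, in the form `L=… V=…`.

L=718.991 V=11435.065

2πR = 2π·30.5 = 191.637152
per-turn = √(191.637152² + 6²) = √(36724.7980 + 36) = √36760.7980 = 191.731056
L = 3.75 × 191.731056 = 718.991461
V = π·2.25² × L = 15.904313 × 718.991461 = 11435.065109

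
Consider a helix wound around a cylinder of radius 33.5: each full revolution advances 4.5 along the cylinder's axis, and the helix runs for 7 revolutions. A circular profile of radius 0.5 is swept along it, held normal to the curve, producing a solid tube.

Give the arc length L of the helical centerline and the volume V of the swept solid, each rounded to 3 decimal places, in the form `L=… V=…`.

L=1473.744 V=1157.476

2πR = 2π·33.5 = 210.486708
per-turn = √(210.486708² + 4.5²) = √(44304.6542 + 20.25) = √44324.9042 = 210.534805
L = 7 × 210.534805 = 1473.743636
V = π·0.5² × L = 0.785398 × 1473.743636 = 1157.475545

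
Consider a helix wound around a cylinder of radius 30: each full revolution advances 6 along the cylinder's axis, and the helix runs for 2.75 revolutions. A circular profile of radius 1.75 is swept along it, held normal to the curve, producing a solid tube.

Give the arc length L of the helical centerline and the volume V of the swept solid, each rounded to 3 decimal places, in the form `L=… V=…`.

2πR = 2π·30 = 188.495559
per-turn = √(188.495559² + 6²) = √(35530.5758 + 36) = √35566.5758 = 188.591028
L = 2.75 × 188.591028 = 518.625327
V = π·1.75² × L = 9.621128 × 518.625327 = 4989.760397

L=518.625 V=4989.760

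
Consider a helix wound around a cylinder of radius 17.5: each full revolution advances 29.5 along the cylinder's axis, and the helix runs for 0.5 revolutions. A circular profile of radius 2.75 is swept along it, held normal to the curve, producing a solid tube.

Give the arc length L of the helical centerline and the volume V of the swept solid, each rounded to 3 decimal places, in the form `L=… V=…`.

2πR = 2π·17.5 = 109.955743
per-turn = √(109.955743² + 29.5²) = √(12090.2654 + 870.25) = √12960.5154 = 113.844259
L = 0.5 × 113.844259 = 56.922130
V = π·2.75² × L = 23.758294 × 56.922130 = 1352.372717

L=56.922 V=1352.373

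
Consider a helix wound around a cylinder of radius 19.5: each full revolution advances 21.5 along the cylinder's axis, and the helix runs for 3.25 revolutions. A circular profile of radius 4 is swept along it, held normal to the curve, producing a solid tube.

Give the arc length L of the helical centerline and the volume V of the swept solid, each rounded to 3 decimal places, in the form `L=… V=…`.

2πR = 2π·19.5 = 122.522113
per-turn = √(122.522113² + 21.5²) = √(15011.6683 + 462.25) = √15473.9183 = 124.394205
L = 3.25 × 124.394205 = 404.281167
V = π·4² × L = 50.265482 × 404.281167 = 20321.387907

L=404.281 V=20321.388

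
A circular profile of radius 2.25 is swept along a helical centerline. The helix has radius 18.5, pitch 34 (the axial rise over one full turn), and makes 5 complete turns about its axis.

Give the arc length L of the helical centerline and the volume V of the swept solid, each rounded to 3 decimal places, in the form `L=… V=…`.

L=605.547 V=9630.809

2πR = 2π·18.5 = 116.238928
per-turn = √(116.238928² + 34²) = √(13511.4884 + 1156) = √14667.4884 = 121.109407
L = 5 × 121.109407 = 605.547034
V = π·2.25² × L = 15.904313 × 605.547034 = 9630.809452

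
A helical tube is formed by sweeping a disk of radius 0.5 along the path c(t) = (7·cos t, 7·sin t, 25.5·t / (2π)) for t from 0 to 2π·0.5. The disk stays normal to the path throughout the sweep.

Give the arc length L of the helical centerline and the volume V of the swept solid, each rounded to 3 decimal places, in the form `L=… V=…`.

L=25.420 V=19.965

2πR = 2π·7 = 43.982297
per-turn = √(43.982297² + 25.5²) = √(1934.4425 + 650.25) = √2584.6925 = 50.839871
L = 0.5 × 50.839871 = 25.419935
V = π·0.5² × L = 0.785398 × 25.419935 = 19.964771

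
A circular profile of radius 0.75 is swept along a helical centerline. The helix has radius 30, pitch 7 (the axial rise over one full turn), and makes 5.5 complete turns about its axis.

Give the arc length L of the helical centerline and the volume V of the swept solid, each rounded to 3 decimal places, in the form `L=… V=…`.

2πR = 2π·30 = 188.495559
per-turn = √(188.495559² + 7²) = √(35530.5758 + 49) = √35579.5758 = 188.625491
L = 5.5 × 188.625491 = 1037.440200
V = π·0.75² × L = 1.767146 × 1037.440200 = 1833.308163

L=1037.440 V=1833.308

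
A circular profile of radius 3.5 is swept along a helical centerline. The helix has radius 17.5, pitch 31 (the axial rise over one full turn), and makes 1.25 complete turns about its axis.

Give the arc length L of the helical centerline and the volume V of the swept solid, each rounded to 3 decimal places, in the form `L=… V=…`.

2πR = 2π·17.5 = 109.955743
per-turn = √(109.955743² + 31²) = √(12090.2654 + 961) = √13051.2654 = 114.242135
L = 1.25 × 114.242135 = 142.802669
V = π·3.5² × L = 38.484510 × 142.802669 = 5495.690731

L=142.803 V=5495.691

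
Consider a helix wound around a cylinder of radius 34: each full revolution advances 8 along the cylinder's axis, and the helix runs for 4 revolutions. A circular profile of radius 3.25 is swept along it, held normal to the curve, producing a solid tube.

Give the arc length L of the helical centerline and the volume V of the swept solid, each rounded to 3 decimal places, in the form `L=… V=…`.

2πR = 2π·34 = 213.628300
per-turn = √(213.628300² + 8²) = √(45637.0508 + 64) = √45701.0508 = 213.778041
L = 4 × 213.778041 = 855.112163
V = π·3.25² × L = 33.183072 × 855.112163 = 28375.248832

L=855.112 V=28375.249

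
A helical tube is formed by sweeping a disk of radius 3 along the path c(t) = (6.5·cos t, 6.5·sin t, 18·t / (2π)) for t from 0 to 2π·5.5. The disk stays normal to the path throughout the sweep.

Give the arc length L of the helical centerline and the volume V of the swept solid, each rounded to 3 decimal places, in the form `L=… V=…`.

2πR = 2π·6.5 = 40.840704
per-turn = √(40.840704² + 18²) = √(1667.9631 + 324) = √1991.9631 = 44.631414
L = 5.5 × 44.631414 = 245.472779
V = π·3² × L = 28.274334 × 245.472779 = 6940.579305

L=245.473 V=6940.579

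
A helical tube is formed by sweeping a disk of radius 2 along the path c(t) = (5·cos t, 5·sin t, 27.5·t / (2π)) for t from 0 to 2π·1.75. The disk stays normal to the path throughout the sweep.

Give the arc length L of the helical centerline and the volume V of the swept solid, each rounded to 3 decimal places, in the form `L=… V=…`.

L=73.066 V=918.169

2πR = 2π·5 = 31.415927
per-turn = √(31.415927² + 27.5²) = √(986.9604 + 756.25) = √1743.2104 = 41.751772
L = 1.75 × 41.751772 = 73.065600
V = π·2² × L = 12.566371 × 73.065600 = 918.169415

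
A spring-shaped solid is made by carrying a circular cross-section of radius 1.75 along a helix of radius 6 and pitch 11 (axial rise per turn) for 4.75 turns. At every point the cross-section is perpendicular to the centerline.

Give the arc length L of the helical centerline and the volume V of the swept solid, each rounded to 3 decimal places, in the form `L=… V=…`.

2πR = 2π·6 = 37.699112
per-turn = √(37.699112² + 11²) = √(1421.2230 + 121) = √1542.2230 = 39.271148
L = 4.75 × 39.271148 = 186.537951
V = π·1.75² × L = 9.621128 × 186.537951 = 1794.705411

L=186.538 V=1794.705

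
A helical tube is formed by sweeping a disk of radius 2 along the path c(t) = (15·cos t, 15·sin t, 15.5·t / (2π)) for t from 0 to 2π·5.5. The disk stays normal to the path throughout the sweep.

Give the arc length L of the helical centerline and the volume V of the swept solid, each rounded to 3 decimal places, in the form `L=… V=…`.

L=525.326 V=6601.443

2πR = 2π·15 = 94.247780
per-turn = √(94.247780² + 15.5²) = √(8882.6440 + 240.25) = √9122.8940 = 95.513842
L = 5.5 × 95.513842 = 525.326129
V = π·2² × L = 12.566371 × 525.326129 = 6601.442837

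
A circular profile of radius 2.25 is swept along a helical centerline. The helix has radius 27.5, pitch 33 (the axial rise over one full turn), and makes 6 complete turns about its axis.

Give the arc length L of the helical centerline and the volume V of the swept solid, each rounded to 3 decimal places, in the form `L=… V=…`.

L=1055.464 V=16786.427

2πR = 2π·27.5 = 172.787596
per-turn = √(172.787596² + 33²) = √(29855.5533 + 1089) = √30944.5533 = 175.910640
L = 6 × 175.910640 = 1055.463841
V = π·2.25² × L = 15.904313 × 1055.463841 = 16786.427083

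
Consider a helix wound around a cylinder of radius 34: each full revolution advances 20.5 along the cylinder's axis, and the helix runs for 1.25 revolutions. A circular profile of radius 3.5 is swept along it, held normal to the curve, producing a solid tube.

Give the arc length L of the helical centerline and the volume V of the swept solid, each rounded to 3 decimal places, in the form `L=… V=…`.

L=268.262 V=10323.934

2πR = 2π·34 = 213.628300
per-turn = √(213.628300² + 20.5²) = √(45637.0508 + 420.25) = √46057.3008 = 214.609647
L = 1.25 × 214.609647 = 268.262059
V = π·3.5² × L = 38.484510 × 268.262059 = 10323.933903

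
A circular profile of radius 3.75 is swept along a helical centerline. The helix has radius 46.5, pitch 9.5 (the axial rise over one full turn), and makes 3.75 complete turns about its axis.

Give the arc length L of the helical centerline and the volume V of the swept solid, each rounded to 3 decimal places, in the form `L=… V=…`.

L=1096.209 V=48429.051

2πR = 2π·46.5 = 292.168117
per-turn = √(292.168117² + 9.5²) = √(85362.2085 + 90.25) = √85452.4585 = 292.322525
L = 3.75 × 292.322525 = 1096.209468
V = π·3.75² × L = 44.178647 × 1096.209468 = 48429.050775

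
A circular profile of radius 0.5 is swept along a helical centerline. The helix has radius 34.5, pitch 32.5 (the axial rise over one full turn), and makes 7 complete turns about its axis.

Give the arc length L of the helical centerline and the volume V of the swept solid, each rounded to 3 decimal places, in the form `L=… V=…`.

L=1534.349 V=1205.075

2πR = 2π·34.5 = 216.769893
per-turn = √(216.769893² + 32.5²) = √(46989.1866 + 1056.25) = √48045.4366 = 219.192693
L = 7 × 219.192693 = 1534.348849
V = π·0.5² × L = 0.785398 × 1534.348849 = 1205.074768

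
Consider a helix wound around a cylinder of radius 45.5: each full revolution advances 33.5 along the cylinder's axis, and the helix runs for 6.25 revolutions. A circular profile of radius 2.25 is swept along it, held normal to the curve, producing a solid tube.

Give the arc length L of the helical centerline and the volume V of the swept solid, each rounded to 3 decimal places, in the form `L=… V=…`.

L=1799.006 V=28611.959

2πR = 2π·45.5 = 285.884931
per-turn = √(285.884931² + 33.5²) = √(81730.1940 + 1122.25) = √82852.4440 = 287.841005
L = 6.25 × 287.841005 = 1799.006280
V = π·2.25² × L = 15.904313 × 1799.006280 = 28611.958622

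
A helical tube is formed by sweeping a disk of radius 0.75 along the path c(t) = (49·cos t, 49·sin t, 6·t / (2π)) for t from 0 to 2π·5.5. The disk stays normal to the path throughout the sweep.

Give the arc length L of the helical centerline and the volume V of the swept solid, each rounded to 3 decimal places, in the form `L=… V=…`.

2πR = 2π·49 = 307.876080
per-turn = √(307.876080² + 6²) = √(94787.6807 + 36) = √94823.6807 = 307.934540
L = 5.5 × 307.934540 = 1693.639968
V = π·0.75² × L = 1.767146 × 1693.639968 = 2992.908870

L=1693.640 V=2992.909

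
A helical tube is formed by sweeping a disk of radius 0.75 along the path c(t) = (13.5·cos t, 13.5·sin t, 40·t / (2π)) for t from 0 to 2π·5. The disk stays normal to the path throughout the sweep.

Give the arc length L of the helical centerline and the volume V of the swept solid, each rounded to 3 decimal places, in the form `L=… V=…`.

L=468.907 V=828.627

2πR = 2π·13.5 = 84.823002
per-turn = √(84.823002² + 40²) = √(7194.9416 + 1600) = √8794.9416 = 93.781350
L = 5 × 93.781350 = 468.906750
V = π·0.75² × L = 1.767146 × 468.906750 = 828.626626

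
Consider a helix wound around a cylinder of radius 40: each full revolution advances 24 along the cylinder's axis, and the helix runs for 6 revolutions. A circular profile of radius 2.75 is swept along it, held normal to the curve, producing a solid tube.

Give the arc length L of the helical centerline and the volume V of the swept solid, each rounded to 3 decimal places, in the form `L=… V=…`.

L=1514.824 V=35989.643

2πR = 2π·40 = 251.327412
per-turn = √(251.327412² + 24²) = √(63165.4682 + 576) = √63741.4682 = 252.470727
L = 6 × 252.470727 = 1514.824364
V = π·2.75² × L = 23.758294 × 1514.824364 = 35989.643271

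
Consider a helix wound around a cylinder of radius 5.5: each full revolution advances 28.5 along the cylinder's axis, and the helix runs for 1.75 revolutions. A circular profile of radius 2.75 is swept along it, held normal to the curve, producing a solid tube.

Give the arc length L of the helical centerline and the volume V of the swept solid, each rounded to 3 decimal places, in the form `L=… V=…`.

L=78.389 V=1862.387

2πR = 2π·5.5 = 34.557519
per-turn = √(34.557519² + 28.5²) = √(1194.2221 + 812.25) = √2006.4721 = 44.793662
L = 1.75 × 44.793662 = 78.388908
V = π·2.75² × L = 23.758294 × 78.388908 = 1862.386759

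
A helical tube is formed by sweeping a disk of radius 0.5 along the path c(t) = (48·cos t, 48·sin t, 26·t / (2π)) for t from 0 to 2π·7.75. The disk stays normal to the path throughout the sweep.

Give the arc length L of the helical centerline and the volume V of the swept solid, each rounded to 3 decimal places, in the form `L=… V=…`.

2πR = 2π·48 = 301.592895
per-turn = √(301.592895² + 26²) = √(90958.2742 + 676) = √91634.2742 = 302.711536
L = 7.75 × 302.711536 = 2346.014406
V = π·0.5² × L = 0.785398 × 2346.014406 = 1842.555406

L=2346.014 V=1842.555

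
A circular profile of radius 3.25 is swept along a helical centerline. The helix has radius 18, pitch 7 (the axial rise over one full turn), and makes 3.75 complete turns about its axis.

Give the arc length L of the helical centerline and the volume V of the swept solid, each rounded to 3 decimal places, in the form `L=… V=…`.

2πR = 2π·18 = 113.097336
per-turn = √(113.097336² + 7²) = √(12791.0073 + 49) = √12840.0073 = 113.313756
L = 3.75 × 113.313756 = 424.926585
V = π·3.25² × L = 33.183072 × 424.926585 = 14100.369639

L=424.927 V=14100.370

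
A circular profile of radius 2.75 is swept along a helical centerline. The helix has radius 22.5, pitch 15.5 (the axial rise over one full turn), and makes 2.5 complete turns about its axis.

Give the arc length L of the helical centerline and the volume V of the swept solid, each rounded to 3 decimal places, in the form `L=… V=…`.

L=355.547 V=8447.193

2πR = 2π·22.5 = 141.371669
per-turn = √(141.371669² + 15.5²) = √(19985.9489 + 240.25) = √20226.1989 = 142.218842
L = 2.5 × 142.218842 = 355.547104
V = π·2.75² × L = 23.758294 × 355.547104 = 8447.192786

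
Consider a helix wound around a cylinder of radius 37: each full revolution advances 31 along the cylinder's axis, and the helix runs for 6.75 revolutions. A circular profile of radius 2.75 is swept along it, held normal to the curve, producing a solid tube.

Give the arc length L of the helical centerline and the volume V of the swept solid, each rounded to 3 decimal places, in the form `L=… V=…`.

L=1583.115 V=37612.121

2πR = 2π·37 = 232.477856
per-turn = √(232.477856² + 31²) = √(54045.9537 + 961) = √55006.9537 = 234.535613
L = 6.75 × 234.535613 = 1583.115387
V = π·2.75² × L = 23.758294 × 1583.115387 = 37612.121497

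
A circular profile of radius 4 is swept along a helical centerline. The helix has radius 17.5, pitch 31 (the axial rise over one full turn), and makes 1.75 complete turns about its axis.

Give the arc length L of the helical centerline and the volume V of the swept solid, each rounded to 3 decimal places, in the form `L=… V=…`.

L=199.924 V=10049.263

2πR = 2π·17.5 = 109.955743
per-turn = √(109.955743² + 31²) = √(12090.2654 + 961) = √13051.2654 = 114.242135
L = 1.75 × 114.242135 = 199.923736
V = π·4² × L = 50.265482 × 199.923736 = 10049.263050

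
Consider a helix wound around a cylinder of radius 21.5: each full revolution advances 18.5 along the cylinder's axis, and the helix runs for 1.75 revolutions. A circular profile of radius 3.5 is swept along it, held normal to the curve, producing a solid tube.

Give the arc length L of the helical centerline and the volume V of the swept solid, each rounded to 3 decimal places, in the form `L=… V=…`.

L=238.611 V=9182.842

2πR = 2π·21.5 = 135.088484
per-turn = √(135.088484² + 18.5²) = √(18248.8985 + 342.25) = √18591.1485 = 136.349362
L = 1.75 × 136.349362 = 238.611384
V = π·3.5² × L = 38.484510 × 238.611384 = 9182.842181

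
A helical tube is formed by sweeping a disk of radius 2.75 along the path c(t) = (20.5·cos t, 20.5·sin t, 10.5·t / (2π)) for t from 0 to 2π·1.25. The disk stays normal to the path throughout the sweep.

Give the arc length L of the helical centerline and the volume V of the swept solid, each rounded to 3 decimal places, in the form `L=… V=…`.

L=161.541 V=3837.932

2πR = 2π·20.5 = 128.805299
per-turn = √(128.805299² + 10.5²) = √(16590.8050 + 110.25) = √16701.0550 = 129.232562
L = 1.25 × 129.232562 = 161.540702
V = π·2.75² × L = 23.758294 × 161.540702 = 3837.931565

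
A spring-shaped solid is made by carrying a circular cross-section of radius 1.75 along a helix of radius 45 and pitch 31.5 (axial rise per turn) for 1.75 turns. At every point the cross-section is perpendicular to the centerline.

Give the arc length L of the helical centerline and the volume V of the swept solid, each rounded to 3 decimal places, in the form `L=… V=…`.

L=497.862 V=4789.994

2πR = 2π·45 = 282.743339
per-turn = √(282.743339² + 31.5²) = √(79943.7956 + 992.25) = √80936.0456 = 284.492611
L = 1.75 × 284.492611 = 497.862069
V = π·1.75² × L = 9.621128 × 497.862069 = 4789.994445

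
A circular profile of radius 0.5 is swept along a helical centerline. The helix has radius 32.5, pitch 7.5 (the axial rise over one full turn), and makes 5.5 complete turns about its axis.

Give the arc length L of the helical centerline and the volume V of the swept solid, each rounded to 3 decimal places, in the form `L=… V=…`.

L=1123.877 V=882.691

2πR = 2π·32.5 = 204.203522
per-turn = √(204.203522² + 7.5²) = √(41699.0786 + 56.25) = √41755.3286 = 204.341206
L = 5.5 × 204.341206 = 1123.876635
V = π·0.5² × L = 0.785398 × 1123.876635 = 882.690645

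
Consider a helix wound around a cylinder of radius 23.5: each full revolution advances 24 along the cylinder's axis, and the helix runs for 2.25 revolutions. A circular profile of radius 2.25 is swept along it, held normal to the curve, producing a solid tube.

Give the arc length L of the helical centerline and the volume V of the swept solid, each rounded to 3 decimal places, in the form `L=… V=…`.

L=336.583 V=5353.128

2πR = 2π·23.5 = 147.654855
per-turn = √(147.654855² + 24²) = √(21801.9561 + 576) = √22377.9561 = 149.592634
L = 2.25 × 149.592634 = 336.583426
V = π·2.25² × L = 15.904313 × 336.583426 = 5353.128098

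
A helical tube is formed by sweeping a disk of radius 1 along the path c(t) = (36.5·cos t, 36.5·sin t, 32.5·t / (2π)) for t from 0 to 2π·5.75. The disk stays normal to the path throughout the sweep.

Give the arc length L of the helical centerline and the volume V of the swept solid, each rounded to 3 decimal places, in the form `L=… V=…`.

2πR = 2π·36.5 = 229.336264
per-turn = √(229.336264² + 32.5²) = √(52595.1219 + 1056.25) = √53651.3719 = 231.627658
L = 5.75 × 231.627658 = 1331.859032
V = π·1² × L = 3.141593 × 1331.859032 = 4184.158551

L=1331.859 V=4184.159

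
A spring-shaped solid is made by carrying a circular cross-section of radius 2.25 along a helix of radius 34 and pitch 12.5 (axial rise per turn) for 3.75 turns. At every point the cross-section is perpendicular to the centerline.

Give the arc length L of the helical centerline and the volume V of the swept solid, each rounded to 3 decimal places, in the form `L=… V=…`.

L=802.476 V=12762.835

2πR = 2π·34 = 213.628300
per-turn = √(213.628300² + 12.5²) = √(45637.0508 + 156.25) = √45793.3008 = 213.993693
L = 3.75 × 213.993693 = 802.476350
V = π·2.25² × L = 15.904313 × 802.476350 = 12762.834887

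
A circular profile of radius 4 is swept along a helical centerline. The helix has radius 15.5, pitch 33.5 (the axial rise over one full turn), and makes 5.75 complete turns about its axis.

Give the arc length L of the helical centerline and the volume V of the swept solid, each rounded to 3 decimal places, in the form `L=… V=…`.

2πR = 2π·15.5 = 97.389372
per-turn = √(97.389372² + 33.5²) = √(9484.6898 + 1122.25) = √10606.9398 = 102.989999
L = 5.75 × 102.989999 = 592.192492
V = π·4² × L = 50.265482 × 592.192492 = 29766.841341

L=592.192 V=29766.841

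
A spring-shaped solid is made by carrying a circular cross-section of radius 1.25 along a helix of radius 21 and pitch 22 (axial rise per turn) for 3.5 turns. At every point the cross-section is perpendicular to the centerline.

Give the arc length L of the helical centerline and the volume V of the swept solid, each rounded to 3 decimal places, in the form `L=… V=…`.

2πR = 2π·21 = 131.946891
per-turn = √(131.946891² + 22²) = √(17409.9822 + 484) = √17893.9822 = 133.768390
L = 3.5 × 133.768390 = 468.189365
V = π·1.25² × L = 4.908739 × 468.189365 = 2298.219171

L=468.189 V=2298.219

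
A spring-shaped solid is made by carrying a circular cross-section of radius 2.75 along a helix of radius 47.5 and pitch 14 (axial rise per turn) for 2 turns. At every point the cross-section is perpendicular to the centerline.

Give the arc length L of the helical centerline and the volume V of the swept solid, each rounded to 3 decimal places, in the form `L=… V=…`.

L=597.559 V=14196.982

2πR = 2π·47.5 = 298.451302
per-turn = √(298.451302² + 14²) = √(89073.1797 + 196) = √89269.1797 = 298.779483
L = 2 × 298.779483 = 597.558967
V = π·2.75² × L = 23.758294 × 597.558967 = 14196.981882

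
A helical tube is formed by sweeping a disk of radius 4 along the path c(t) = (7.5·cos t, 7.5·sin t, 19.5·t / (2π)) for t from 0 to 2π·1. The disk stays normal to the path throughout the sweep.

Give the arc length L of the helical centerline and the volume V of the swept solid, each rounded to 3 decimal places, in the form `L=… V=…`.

L=50.999 V=2563.496

2πR = 2π·7.5 = 47.123890
per-turn = √(47.123890² + 19.5²) = √(2220.6610 + 380.25) = √2600.9110 = 50.999127
L = 1 × 50.999127 = 50.999127
V = π·4² × L = 50.265482 × 50.999127 = 2563.495741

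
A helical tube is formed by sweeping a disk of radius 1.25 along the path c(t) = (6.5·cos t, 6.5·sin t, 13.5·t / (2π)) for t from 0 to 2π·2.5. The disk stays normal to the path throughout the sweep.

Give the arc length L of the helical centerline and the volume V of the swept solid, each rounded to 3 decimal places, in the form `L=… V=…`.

L=107.535 V=527.862

2πR = 2π·6.5 = 40.840704
per-turn = √(40.840704² + 13.5²) = √(1667.9631 + 182.25) = √1850.2131 = 43.014104
L = 2.5 × 43.014104 = 107.535260
V = π·1.25² × L = 4.908739 × 107.535260 = 527.862473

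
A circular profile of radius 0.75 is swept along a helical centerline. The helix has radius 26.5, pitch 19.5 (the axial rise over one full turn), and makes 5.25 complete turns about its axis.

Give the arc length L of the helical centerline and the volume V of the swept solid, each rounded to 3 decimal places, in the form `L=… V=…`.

2πR = 2π·26.5 = 166.504411
per-turn = √(166.504411² + 19.5²) = √(27723.7188 + 380.25) = √28103.9688 = 167.642384
L = 5.25 × 167.642384 = 880.122514
V = π·0.75² × L = 1.767146 × 880.122514 = 1555.304863

L=880.123 V=1555.305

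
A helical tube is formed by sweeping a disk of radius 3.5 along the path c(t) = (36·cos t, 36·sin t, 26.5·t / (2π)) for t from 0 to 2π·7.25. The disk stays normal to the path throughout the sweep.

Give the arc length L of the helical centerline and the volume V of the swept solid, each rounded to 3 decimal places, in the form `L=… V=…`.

L=1651.127 V=63542.824

2πR = 2π·36 = 226.194671
per-turn = √(226.194671² + 26.5²) = √(51164.0292 + 702.25) = √51866.2792 = 227.741694
L = 7.25 × 227.741694 = 1651.127282
V = π·3.5² × L = 38.484510 × 1651.127282 = 63542.824405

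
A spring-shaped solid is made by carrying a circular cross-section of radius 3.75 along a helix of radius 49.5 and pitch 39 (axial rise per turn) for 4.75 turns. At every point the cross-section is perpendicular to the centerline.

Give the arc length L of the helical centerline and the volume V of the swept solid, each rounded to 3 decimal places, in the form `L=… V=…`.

L=1488.903 V=65777.735

2πR = 2π·49.5 = 311.017673
per-turn = √(311.017673² + 39²) = √(96731.9927 + 1521) = √98252.9927 = 313.453334
L = 4.75 × 313.453334 = 1488.903338
V = π·3.75² × L = 44.178647 × 1488.903338 = 65777.734507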